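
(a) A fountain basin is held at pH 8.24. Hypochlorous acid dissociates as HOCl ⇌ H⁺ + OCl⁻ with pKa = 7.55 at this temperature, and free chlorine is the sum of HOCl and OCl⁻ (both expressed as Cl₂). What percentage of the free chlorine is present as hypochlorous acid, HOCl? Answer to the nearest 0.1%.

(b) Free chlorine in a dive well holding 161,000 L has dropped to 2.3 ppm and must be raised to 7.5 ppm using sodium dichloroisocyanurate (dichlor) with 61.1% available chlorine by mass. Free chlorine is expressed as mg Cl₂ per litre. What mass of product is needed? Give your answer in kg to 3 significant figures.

(a) [OCl⁻]/[HOCl] = 10^(pH − pKa) = 10^(8.24 − 7.55) = 10^0.69 = 4.898.
(a) Fraction as HOCl = 1 / (1 + 4.898) = 0.1696.

(b) Chlorine deficit: 7.5 − 2.3 = 5.2 ppm = 5.2 mg/L as Cl₂.
(b) Cl₂ equivalent needed: 5.2 mg/L × 161,000 L = 837,200 mg = 837.2 g.
(b) Product at 61.1% available chlorine: 837.2 / 0.611 = 1370 g.

(a) 17.0%; (b) 1.37 kg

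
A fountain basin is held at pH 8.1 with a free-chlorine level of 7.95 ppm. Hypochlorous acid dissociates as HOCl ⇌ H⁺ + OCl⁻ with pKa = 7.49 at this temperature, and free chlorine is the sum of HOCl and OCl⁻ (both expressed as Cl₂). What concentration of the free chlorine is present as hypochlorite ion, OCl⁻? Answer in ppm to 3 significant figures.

[OCl⁻]/[HOCl] = 10^(pH − pKa) = 10^(8.1 − 7.49) = 10^0.61 = 4.074.
Fraction as HOCl = 1 / (1 + 4.074) = 0.1971.
OCl⁻ = (1 − 0.1971) × 7.95 ppm = 6.383 ppm.

6.38 ppm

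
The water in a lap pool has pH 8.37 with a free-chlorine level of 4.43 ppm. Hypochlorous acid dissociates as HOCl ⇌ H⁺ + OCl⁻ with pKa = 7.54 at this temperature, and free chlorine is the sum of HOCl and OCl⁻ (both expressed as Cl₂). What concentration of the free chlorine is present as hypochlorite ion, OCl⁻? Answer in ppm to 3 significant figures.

3.86 ppm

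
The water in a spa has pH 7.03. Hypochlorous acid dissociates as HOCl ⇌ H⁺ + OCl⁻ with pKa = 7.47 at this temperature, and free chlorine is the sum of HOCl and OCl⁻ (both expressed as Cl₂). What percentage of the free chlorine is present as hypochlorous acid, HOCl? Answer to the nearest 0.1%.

[OCl⁻]/[HOCl] = 10^(pH − pKa) = 10^(7.03 − 7.47) = 10^-0.44 = 0.3631.
Fraction as HOCl = 1 / (1 + 0.3631) = 0.7336.

73.4%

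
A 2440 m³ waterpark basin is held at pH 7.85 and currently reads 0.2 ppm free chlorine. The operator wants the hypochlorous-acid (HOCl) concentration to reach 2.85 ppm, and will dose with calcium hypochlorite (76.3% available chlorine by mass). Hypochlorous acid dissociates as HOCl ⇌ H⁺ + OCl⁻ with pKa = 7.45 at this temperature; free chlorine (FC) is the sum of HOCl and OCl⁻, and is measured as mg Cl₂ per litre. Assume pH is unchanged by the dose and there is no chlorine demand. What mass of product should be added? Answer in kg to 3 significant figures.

31.4 kg

Volume: 2440 m³ = 2,440,000 L.
[OCl⁻]/[HOCl] = 10^(pH − pKa) = 10^(7.85 − 7.45) = 2.512; fraction as HOCl = 1/(1 + 2.512) = 0.2847.
Free chlorine required for 2.85 ppm HOCl: 2.85 / 0.2847 = 10.01 ppm.
FC to add: 10.01 − 0.2 = 9.809 mg/L as Cl₂.
Cl₂ equivalent: 9.809 mg/L × 2,440,000 L = 23,930 g.
Product at 76.3% available Cl: 23,930 / 0.763 = 31,370 g.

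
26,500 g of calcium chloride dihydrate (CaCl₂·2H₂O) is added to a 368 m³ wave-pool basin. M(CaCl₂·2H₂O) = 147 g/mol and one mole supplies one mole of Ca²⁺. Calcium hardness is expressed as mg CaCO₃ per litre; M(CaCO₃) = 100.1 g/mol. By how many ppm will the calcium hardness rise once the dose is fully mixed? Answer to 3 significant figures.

49.0 ppm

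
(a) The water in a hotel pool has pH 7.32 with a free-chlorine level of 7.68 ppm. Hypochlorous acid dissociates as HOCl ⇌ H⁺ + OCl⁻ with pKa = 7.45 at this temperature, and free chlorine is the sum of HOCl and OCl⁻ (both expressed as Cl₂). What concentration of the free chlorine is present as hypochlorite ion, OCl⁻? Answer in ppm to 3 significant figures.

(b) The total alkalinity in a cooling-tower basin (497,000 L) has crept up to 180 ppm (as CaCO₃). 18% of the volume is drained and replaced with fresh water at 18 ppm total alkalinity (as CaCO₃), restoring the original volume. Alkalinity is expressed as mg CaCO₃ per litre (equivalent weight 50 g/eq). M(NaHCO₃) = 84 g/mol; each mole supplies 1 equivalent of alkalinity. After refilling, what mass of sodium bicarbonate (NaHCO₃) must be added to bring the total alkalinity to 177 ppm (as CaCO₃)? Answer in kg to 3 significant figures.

(a) 3.27 ppm; (b) 21.8 kg

(a) [OCl⁻]/[HOCl] = 10^(pH − pKa) = 10^(7.32 − 7.45) = 10^-0.13 = 0.7413.
(a) Fraction as HOCl = 1 / (1 + 0.7413) = 0.5743.
(a) OCl⁻ = (1 − 0.5743) × 7.68 ppm = 3.27 ppm.

(b) After draining 18% and refilling: 180 × 0.82 + 18 × 0.18 = 150.84 ppm.
(b) Deficit to target: 177 − 150.84 = 26.16 mg/L.
(b) As CaCO₃: 26.16 mg/L × 497,000 L = 13,000 g; ÷ 50 g/eq ÷ 1 = 260 mol NaHCO₃.
(b) Mass: 260 × 84 = 21,840 g.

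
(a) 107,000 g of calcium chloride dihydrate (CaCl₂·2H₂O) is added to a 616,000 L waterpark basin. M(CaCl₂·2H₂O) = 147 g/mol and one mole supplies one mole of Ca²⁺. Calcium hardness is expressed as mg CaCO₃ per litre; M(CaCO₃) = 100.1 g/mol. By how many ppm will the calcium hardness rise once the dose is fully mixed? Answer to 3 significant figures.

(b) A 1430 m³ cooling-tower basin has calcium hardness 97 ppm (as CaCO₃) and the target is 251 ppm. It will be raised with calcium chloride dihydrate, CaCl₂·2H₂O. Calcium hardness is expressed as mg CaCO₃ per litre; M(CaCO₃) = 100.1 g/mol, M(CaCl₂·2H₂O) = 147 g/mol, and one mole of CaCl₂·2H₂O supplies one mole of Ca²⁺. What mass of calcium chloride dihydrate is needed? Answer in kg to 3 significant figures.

(a) 118 ppm; (b) 323 kg

(a) Moles of Ca²⁺: 107,000 g ÷ 147 g/mol = 727.9 mol.
(a) As CaCO₃: 727.9 mol × 100.1 g/mol = 72,860 g.
(a) Rise: 72,860 g / 616,000 L × 1000 = 118.3 mg/L.

(b) Volume: 1430 m³ = 1,430,000 L.
(b) Hardness to add: (251 − 97) = 154 mg/L as CaCO₃ × 1,430,000 L = 220,200 g as CaCO₃.
(b) Moles of Ca²⁺ (1 mol Ca²⁺ ≡ 1 mol CaCO₃): 220,200 / 100.1 g/mol = 2200 mol.
(b) Mass of CaCl₂·2H₂O: 2200 × 147 = 323,400 g.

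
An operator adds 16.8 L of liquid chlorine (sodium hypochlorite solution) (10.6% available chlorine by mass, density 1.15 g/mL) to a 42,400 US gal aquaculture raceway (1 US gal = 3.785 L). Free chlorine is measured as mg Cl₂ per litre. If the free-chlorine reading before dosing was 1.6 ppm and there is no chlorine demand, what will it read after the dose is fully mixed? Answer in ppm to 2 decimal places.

14.36 ppm

Volume: 42,400 US gal × 3.785 L/gal = 160,484 L.
Mass of solution: 16.8 L × 1000 mL/L × 1.15 g/mL = 19,320 g.
Available chlorine delivered: 19,320 g × 0.106 = 2048 g as Cl₂.
Concentration rise: 2048 g / 160,484 L = 12.76 mg/L = 12.76 ppm.
Final FC: 1.6 + 12.76 = 14.36 ppm.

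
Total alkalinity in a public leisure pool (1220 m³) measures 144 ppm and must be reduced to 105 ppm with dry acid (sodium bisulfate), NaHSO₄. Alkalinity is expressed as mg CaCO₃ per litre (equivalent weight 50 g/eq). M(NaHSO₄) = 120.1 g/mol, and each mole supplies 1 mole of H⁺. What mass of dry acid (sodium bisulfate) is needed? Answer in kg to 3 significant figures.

114 kg

Volume: 1220 m³ = 1,220,000 L.
Alkalinity to neutralize: (144 − 105) = 39 mg/L as CaCO₃ × 1,220,000 L = 47,580 g as CaCO₃.
Equivalents of H⁺ required: 47,580 ÷ 50 g/eq = 951.6 eq = 951.6 mol NaHSO₄.
Mass of NaHSO₄: 951.6 × 120.1 = 114,300 g.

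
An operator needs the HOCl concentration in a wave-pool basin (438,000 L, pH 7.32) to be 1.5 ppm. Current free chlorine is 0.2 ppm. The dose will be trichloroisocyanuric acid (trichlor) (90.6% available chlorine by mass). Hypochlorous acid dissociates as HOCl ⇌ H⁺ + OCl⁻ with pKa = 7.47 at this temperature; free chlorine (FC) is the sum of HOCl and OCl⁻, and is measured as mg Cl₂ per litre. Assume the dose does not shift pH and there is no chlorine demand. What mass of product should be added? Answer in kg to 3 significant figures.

1.14 kg

[OCl⁻]/[HOCl] = 10^(pH − pKa) = 10^(7.32 − 7.47) = 0.7079; fraction as HOCl = 1/(1 + 0.7079) = 0.5855.
Free chlorine required for 1.5 ppm HOCl: 1.5 / 0.5855 = 2.562 ppm.
FC to add: 2.562 − 0.2 = 2.362 mg/L as Cl₂.
Cl₂ equivalent: 2.362 mg/L × 438,000 L = 1035 g.
Product at 90.6% available Cl: 1035 / 0.906 = 1142 g.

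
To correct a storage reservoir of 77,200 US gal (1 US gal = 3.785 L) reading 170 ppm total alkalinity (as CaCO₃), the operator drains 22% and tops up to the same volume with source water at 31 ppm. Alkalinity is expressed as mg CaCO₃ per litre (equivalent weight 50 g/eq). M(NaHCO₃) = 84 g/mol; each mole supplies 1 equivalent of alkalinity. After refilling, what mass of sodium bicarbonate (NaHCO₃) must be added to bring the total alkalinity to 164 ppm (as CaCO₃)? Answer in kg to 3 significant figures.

Volume: 77,200 US gal × 3.785 L/gal = 292,202 L.
After draining 22% and refilling: 170 × 0.78 + 31 × 0.22 = 139.42 ppm.
Deficit to target: 164 − 139.42 = 24.58 mg/L.
As CaCO₃: 24.58 mg/L × 292,202 L = 7182 g; ÷ 50 g/eq ÷ 1 = 143.6 mol NaHCO₃.
Mass: 143.6 × 84 = 12,070 g.

12.1 kg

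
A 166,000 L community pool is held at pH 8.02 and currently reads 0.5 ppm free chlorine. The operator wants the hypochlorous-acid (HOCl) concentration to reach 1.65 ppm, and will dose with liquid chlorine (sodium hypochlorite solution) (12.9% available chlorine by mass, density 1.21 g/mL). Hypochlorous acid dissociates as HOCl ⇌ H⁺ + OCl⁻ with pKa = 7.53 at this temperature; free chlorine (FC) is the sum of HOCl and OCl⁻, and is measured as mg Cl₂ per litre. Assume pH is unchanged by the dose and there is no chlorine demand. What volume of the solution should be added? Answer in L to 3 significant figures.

6.65 L

[OCl⁻]/[HOCl] = 10^(pH − pKa) = 10^(8.02 − 7.53) = 3.09; fraction as HOCl = 1/(1 + 3.09) = 0.2445.
Free chlorine required for 1.65 ppm HOCl: 1.65 / 0.2445 = 6.749 ppm.
FC to add: 6.749 − 0.5 = 6.249 mg/L as Cl₂.
Cl₂ equivalent: 6.249 mg/L × 166,000 L = 1037 g.
Product at 12.9% available Cl: 1037 / 0.129 = 8041 g.
Volume: 8041 g ÷ 1.21 g/mL = 6646 mL.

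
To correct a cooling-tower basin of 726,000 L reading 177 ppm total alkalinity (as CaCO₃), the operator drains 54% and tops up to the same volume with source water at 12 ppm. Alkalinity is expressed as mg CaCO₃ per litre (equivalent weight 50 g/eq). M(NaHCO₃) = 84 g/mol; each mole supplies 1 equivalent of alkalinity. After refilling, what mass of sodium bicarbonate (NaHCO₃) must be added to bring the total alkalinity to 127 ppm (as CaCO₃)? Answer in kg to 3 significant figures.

47.7 kg

After draining 54% and refilling: 177 × 0.46 + 12 × 0.54 = 87.9 ppm.
Deficit to target: 127 − 87.9 = 39.1 mg/L.
As CaCO₃: 39.1 mg/L × 726,000 L = 28,390 g; ÷ 50 g/eq ÷ 1 = 567.7 mol NaHCO₃.
Mass: 567.7 × 84 = 47,690 g.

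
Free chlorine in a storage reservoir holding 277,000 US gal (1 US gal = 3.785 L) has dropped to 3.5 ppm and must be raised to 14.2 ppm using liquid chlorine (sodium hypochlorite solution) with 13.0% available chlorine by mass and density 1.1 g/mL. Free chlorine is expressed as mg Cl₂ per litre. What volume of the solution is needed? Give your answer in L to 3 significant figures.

Volume: 277,000 US gal × 3.785 L/gal = 1,048,445 L.
Chlorine deficit: 14.2 − 3.5 = 10.7 ppm = 10.7 mg/L as Cl₂.
Cl₂ equivalent needed: 10.7 mg/L × 1,048,445 L = 11,220,000 mg = 11,220 g.
Product at 13.0% available chlorine: 11,220 / 0.13 = 86,300 g.
Volume at density 1.1 g/mL: 86,300 g ÷ 1.1 g/mL = 78,450 mL.

78.5 L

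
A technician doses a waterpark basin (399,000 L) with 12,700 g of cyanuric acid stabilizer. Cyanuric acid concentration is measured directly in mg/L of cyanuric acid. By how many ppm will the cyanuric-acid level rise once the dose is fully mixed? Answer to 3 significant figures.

Rise: 12,700 g / 399,000 L × 1000 = 31.83 mg/L.

31.8 ppm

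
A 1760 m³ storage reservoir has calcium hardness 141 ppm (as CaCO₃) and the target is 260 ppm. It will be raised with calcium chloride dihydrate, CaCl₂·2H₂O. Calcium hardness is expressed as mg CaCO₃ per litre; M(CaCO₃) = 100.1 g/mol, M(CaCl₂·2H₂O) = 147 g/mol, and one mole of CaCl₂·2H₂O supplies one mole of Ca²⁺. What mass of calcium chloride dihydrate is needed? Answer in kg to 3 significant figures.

Volume: 1760 m³ = 1,760,000 L.
Hardness to add: (260 − 141) = 119 mg/L as CaCO₃ × 1,760,000 L = 209,400 g as CaCO₃.
Moles of Ca²⁺ (1 mol Ca²⁺ ≡ 1 mol CaCO₃): 209,400 / 100.1 g/mol = 2092 mol.
Mass of CaCl₂·2H₂O: 2092 × 147 = 307,600 g.

308 kg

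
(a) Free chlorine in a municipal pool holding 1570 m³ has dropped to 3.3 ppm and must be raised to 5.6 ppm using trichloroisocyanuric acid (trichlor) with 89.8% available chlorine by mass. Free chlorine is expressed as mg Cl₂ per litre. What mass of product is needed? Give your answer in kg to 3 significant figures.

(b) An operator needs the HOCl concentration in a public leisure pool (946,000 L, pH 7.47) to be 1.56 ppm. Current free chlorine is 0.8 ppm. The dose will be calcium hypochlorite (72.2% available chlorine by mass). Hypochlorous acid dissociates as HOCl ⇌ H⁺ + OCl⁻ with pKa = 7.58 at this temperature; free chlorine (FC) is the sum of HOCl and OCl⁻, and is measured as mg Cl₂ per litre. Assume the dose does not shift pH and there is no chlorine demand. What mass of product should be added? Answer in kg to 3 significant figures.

(a) 4.02 kg; (b) 2.58 kg

(a) Volume: 1570 m³ = 1,570,000 L.
(a) Chlorine deficit: 5.6 − 3.3 = 2.3 ppm = 2.3 mg/L as Cl₂.
(a) Cl₂ equivalent needed: 2.3 mg/L × 1,570,000 L = 3,611,000 mg = 3611 g.
(a) Product at 89.8% available chlorine: 3611 / 0.898 = 4021 g.

(b) [OCl⁻]/[HOCl] = 10^(pH − pKa) = 10^(7.47 − 7.58) = 0.7762; fraction as HOCl = 1/(1 + 0.7762) = 0.563.
(b) Free chlorine required for 1.56 ppm HOCl: 1.56 / 0.563 = 2.771 ppm.
(b) FC to add: 2.771 − 0.8 = 1.971 mg/L as Cl₂.
(b) Cl₂ equivalent: 1.971 mg/L × 946,000 L = 1865 g.
(b) Product at 72.2% available Cl: 1865 / 0.722 = 2582 g.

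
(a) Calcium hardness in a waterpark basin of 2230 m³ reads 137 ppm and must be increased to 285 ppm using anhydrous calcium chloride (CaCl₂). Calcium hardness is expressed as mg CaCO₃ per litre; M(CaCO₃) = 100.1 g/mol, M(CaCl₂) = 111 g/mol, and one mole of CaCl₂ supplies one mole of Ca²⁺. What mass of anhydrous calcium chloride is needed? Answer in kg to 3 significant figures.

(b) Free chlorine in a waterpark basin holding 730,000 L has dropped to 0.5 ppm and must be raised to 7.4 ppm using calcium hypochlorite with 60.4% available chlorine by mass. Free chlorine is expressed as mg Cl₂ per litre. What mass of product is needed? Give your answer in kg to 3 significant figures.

(a) Volume: 2230 m³ = 2,230,000 L.
(a) Hardness to add: (285 − 137) = 148 mg/L as CaCO₃ × 2,230,000 L = 330,000 g as CaCO₃.
(a) Moles of Ca²⁺ (1 mol Ca²⁺ ≡ 1 mol CaCO₃): 330,000 / 100.1 g/mol = 3297 mol.
(a) Mass of CaCl₂: 3297 × 111 = 366,000 g.

(b) Chlorine deficit: 7.4 − 0.5 = 6.9 ppm = 6.9 mg/L as Cl₂.
(b) Cl₂ equivalent needed: 6.9 mg/L × 730,000 L = 5,037,000 mg = 5037 g.
(b) Product at 60.4% available chlorine: 5037 / 0.604 = 8339 g.

(a) 366 kg; (b) 8.34 kg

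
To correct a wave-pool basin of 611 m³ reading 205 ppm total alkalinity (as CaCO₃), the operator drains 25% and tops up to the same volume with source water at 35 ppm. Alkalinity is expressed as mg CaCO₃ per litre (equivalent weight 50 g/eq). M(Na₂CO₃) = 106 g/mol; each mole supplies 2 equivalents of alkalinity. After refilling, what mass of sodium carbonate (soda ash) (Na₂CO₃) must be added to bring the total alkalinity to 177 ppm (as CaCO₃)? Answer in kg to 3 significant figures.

Volume: 611 m³ = 611,000 L.
After draining 25% and refilling: 205 × 0.75 + 35 × 0.25 = 162.5 ppm.
Deficit to target: 177 − 162.5 = 14.5 mg/L.
As CaCO₃: 14.5 mg/L × 611,000 L = 8860 g; ÷ 50 g/eq ÷ 2 = 88.59 mol Na₂CO₃.
Mass: 88.59 × 106 = 9391 g.

9.39 kg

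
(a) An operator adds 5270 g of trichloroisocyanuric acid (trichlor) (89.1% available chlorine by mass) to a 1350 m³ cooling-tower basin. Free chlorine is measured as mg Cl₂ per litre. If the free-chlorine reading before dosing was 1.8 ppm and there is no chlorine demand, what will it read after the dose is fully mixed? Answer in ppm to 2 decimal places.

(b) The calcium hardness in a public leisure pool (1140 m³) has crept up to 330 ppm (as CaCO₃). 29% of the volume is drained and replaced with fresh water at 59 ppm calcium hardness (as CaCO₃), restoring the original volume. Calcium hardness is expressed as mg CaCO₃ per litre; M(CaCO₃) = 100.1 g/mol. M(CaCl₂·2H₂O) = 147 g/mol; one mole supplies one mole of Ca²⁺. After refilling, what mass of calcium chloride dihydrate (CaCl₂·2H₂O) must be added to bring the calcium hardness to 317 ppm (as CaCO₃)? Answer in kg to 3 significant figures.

(a) Volume: 1350 m³ = 1,350,000 L.
(a) Available chlorine delivered: 5270 g × 0.891 = 4696 g as Cl₂.
(a) Concentration rise: 4696 g / 1,350,000 L = 3.478 mg/L = 3.48 ppm.
(a) Final FC: 1.8 + 3.48 = 5.28 ppm.

(b) Volume: 1140 m³ = 1,140,000 L.
(b) After draining 29% and refilling: 330 × 0.71 + 59 × 0.29 = 251.41 ppm.
(b) Deficit to target: 317 − 251.41 = 65.59 mg/L.
(b) As CaCO₃: 65.59 mg/L × 1,140,000 L = 74,770 g; ÷ 100.1 = 747 mol Ca²⁺.
(b) Mass: 747 × 147 = 109,800 g.

(a) 5.28 ppm; (b) 110 kg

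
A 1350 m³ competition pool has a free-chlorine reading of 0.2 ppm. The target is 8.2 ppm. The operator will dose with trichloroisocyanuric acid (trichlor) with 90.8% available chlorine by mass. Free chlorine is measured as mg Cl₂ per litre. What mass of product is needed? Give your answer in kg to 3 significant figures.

11.9 kg

Volume: 1350 m³ = 1,350,000 L.
Chlorine deficit: 8.2 − 0.2 = 8 ppm = 8 mg/L as Cl₂.
Cl₂ equivalent needed: 8 mg/L × 1,350,000 L = 10,800,000 mg = 10,800 g.
Product at 90.8% available chlorine: 10,800 / 0.908 = 11,890 g.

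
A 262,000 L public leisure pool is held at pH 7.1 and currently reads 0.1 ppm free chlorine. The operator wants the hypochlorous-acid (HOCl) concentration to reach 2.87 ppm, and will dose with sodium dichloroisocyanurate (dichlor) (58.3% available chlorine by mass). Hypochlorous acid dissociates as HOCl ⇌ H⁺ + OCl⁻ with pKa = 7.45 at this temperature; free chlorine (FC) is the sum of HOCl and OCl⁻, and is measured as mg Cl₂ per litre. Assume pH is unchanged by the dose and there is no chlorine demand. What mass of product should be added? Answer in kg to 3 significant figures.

[OCl⁻]/[HOCl] = 10^(pH − pKa) = 10^(7.1 − 7.45) = 0.4467; fraction as HOCl = 1/(1 + 0.4467) = 0.6912.
Free chlorine required for 2.87 ppm HOCl: 2.87 / 0.6912 = 4.152 ppm.
FC to add: 4.152 − 0.1 = 4.052 mg/L as Cl₂.
Cl₂ equivalent: 4.052 mg/L × 262,000 L = 1062 g.
Product at 58.3% available Cl: 1062 / 0.583 = 1821 g.

1.82 kg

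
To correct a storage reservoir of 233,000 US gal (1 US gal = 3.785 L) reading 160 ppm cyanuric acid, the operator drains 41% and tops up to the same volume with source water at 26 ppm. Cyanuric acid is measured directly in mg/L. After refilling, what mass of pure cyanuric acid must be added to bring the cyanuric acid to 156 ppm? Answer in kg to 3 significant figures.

Volume: 233,000 US gal × 3.785 L/gal = 881,905 L.
After draining 41% and refilling: 160 × 0.59 + 26 × 0.41 = 105.06 ppm.
Deficit to target: 156 − 105.06 = 50.94 mg/L.
Mass: 50.94 mg/L × 881,905 L = 44,920 g cyanuric acid.

44.9 kg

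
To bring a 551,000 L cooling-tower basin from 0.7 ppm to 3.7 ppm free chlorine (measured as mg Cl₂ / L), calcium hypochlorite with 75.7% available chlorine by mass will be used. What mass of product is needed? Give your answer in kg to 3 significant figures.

2.18 kg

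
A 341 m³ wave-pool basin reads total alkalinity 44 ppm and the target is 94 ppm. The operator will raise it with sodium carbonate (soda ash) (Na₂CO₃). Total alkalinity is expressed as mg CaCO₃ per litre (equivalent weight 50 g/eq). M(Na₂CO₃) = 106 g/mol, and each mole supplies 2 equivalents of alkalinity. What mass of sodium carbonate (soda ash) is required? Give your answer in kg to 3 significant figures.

Volume: 341 m³ = 341,000 L.
Alkalinity to add: (94 − 44) = 50 mg/L as CaCO₃ × 341,000 L = 17,050 g as CaCO₃.
Equivalents: 17,050 g ÷ 50 g/eq = 341 eq.
Each mole of Na₂CO₃ supplies 2 eq, so 341 / 2 = 170.5 mol.
Mass: 170.5 mol × 106 g/mol = 18,070 g.

18.1 kg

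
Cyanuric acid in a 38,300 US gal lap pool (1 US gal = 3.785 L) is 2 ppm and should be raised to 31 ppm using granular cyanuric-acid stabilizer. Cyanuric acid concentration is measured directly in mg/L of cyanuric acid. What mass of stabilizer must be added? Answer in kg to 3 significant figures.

4.20 kg

Volume: 38,300 US gal × 3.785 L/gal = 144,966 L.
CYA to add: (31 − 2) = 29 mg/L × 144,966 L = 4204 g cyanuric acid.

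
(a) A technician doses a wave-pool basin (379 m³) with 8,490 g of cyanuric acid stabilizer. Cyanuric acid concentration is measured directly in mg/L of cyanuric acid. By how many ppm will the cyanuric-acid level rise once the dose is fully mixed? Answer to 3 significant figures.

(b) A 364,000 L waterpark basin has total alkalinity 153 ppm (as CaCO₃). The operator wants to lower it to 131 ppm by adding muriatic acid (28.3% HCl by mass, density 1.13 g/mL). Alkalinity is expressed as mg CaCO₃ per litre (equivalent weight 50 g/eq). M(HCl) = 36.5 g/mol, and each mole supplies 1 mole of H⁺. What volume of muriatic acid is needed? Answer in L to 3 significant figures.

(a) 22.4 ppm; (b) 18.3 L

(a) Volume: 379 m³ = 379,000 L.
(a) Rise: 8,490 g / 379,000 L × 1000 = 22.4 mg/L.

(b) Alkalinity to neutralize: (153 − 131) = 22 mg/L as CaCO₃ × 364,000 L = 8008 g as CaCO₃.
(b) Equivalents of H⁺ required: 8008 ÷ 50 g/eq = 160.2 eq = 160.2 mol HCl.
(b) Mass of HCl: 160.2 × 36.5 = 5846 g.
(b) Mass of 28.3% solution: 5846 / 0.283 = 20,660 g.
(b) Volume: 20,660 g ÷ 1.13 g/mL = 18,280 mL.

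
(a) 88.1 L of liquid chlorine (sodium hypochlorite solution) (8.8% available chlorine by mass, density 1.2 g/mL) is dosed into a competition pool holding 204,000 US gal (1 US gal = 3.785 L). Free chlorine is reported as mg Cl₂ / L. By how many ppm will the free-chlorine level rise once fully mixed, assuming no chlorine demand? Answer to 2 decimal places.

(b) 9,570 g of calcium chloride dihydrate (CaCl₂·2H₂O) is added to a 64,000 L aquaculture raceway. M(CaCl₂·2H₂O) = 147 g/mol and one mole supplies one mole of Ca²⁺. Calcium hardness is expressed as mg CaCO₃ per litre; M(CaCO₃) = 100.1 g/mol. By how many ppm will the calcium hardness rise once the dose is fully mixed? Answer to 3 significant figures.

(a) 12.05 ppm; (b) 102 ppm

(a) Volume: 204,000 US gal × 3.785 L/gal = 772,140 L.
(a) Mass of solution: 88.1 L × 1000 mL/L × 1.2 g/mL = 105,700 g.
(a) Available chlorine delivered: 105,700 g × 0.088 = 9303 g as Cl₂.
(a) Concentration rise: 9303 g / 772,140 L = 12.05 mg/L = 12.05 ppm.

(b) Moles of Ca²⁺: 9,570 g ÷ 147 g/mol = 65.1 mol.
(b) As CaCO₃: 65.1 mol × 100.1 g/mol = 6517 g.
(b) Rise: 6517 g / 64,000 L × 1000 = 101.8 mg/L.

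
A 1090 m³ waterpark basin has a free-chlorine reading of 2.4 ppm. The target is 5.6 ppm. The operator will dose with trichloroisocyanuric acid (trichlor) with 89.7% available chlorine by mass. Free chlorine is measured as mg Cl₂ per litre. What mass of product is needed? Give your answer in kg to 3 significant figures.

3.89 kg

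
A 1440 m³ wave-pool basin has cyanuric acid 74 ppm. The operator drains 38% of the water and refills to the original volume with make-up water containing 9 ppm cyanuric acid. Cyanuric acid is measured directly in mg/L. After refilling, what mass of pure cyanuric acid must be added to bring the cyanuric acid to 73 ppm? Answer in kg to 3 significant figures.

34.1 kg

Volume: 1440 m³ = 1,440,000 L.
After draining 38% and refilling: 74 × 0.62 + 9 × 0.38 = 49.3 ppm.
Deficit to target: 73 − 49.3 = 23.7 mg/L.
Mass: 23.7 mg/L × 1,440,000 L = 34,130 g cyanuric acid.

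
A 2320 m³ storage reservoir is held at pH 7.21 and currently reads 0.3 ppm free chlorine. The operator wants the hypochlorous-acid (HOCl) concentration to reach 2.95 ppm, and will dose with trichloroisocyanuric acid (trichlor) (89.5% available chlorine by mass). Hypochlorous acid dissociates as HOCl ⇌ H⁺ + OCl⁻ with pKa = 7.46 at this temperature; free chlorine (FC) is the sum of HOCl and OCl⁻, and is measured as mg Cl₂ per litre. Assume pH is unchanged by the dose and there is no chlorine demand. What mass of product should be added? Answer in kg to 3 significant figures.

11.2 kg

Volume: 2320 m³ = 2,320,000 L.
[OCl⁻]/[HOCl] = 10^(pH − pKa) = 10^(7.21 − 7.46) = 0.5623; fraction as HOCl = 1/(1 + 0.5623) = 0.6401.
Free chlorine required for 2.95 ppm HOCl: 2.95 / 0.6401 = 4.609 ppm.
FC to add: 4.609 − 0.3 = 4.309 mg/L as Cl₂.
Cl₂ equivalent: 4.309 mg/L × 2,320,000 L = 9997 g.
Product at 89.5% available Cl: 9997 / 0.895 = 11,170 g.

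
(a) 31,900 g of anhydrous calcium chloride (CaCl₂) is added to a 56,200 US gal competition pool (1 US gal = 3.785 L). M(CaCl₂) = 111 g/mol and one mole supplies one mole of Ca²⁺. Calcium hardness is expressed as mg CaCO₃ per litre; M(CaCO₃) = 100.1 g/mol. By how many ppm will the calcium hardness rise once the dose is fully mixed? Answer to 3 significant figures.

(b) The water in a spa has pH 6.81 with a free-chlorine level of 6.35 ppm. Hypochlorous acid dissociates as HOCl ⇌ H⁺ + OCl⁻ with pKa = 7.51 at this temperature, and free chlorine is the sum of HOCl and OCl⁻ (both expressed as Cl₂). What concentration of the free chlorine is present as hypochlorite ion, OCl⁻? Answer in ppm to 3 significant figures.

(a) 135 ppm; (b) 1.06 ppm

(a) Volume: 56,200 US gal × 3.785 L/gal = 212,717 L.
(a) Moles of Ca²⁺: 31,900 g ÷ 111 g/mol = 287.4 mol.
(a) As CaCO₃: 287.4 mol × 100.1 g/mol = 28,770 g.
(a) Rise: 28,770 g / 212,717 L × 1000 = 135.2 mg/L.

(b) [OCl⁻]/[HOCl] = 10^(pH − pKa) = 10^(6.81 − 7.51) = 10^-0.70 = 0.1995.
(b) Fraction as HOCl = 1 / (1 + 0.1995) = 0.8337.
(b) OCl⁻ = (1 − 0.8337) × 6.35 ppm = 1.056 ppm.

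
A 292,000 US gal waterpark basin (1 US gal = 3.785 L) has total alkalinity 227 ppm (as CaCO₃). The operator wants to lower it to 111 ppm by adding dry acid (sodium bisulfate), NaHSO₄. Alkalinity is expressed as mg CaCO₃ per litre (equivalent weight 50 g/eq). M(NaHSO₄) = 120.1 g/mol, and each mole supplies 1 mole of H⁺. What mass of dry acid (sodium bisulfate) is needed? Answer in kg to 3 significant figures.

Volume: 292,000 US gal × 3.785 L/gal = 1,105,220 L.
Alkalinity to neutralize: (227 − 111) = 116 mg/L as CaCO₃ × 1,105,220 L = 128,200 g as CaCO₃.
Equivalents of H⁺ required: 128,200 ÷ 50 g/eq = 2564 eq = 2564 mol NaHSO₄.
Mass of NaHSO₄: 2564 × 120.1 = 307,900 g.

308 kg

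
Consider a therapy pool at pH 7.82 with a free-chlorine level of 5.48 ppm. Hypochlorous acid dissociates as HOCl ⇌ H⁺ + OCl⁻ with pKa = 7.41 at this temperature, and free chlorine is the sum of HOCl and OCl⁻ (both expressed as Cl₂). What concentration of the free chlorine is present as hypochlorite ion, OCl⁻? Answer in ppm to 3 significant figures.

3.95 ppm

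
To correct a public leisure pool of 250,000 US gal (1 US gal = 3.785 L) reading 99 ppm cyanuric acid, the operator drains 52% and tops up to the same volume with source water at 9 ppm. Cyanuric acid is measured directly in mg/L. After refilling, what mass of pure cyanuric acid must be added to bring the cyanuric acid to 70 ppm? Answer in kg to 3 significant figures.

Volume: 250,000 US gal × 3.785 L/gal = 946,250 L.
After draining 52% and refilling: 99 × 0.48 + 9 × 0.52 = 52.2 ppm.
Deficit to target: 70 − 52.2 = 17.8 mg/L.
Mass: 17.8 mg/L × 946,250 L = 16,840 g cyanuric acid.

16.8 kg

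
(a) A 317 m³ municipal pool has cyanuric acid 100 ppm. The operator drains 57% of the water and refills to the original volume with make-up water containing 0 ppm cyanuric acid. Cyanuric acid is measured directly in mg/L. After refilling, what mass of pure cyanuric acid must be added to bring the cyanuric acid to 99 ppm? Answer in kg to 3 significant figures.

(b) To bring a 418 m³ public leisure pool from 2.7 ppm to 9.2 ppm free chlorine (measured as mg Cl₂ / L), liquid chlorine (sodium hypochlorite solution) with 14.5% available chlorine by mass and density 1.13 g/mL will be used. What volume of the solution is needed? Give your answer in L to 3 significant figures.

(a) 17.8 kg; (b) 16.6 L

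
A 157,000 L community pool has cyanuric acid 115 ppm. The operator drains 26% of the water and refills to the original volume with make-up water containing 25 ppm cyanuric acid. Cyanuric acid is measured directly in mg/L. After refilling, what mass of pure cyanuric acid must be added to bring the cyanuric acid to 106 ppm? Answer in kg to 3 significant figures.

After draining 26% and refilling: 115 × 0.74 + 25 × 0.26 = 91.6 ppm.
Deficit to target: 106 − 91.6 = 14.4 mg/L.
Mass: 14.4 mg/L × 157,000 L = 2261 g cyanuric acid.

2.26 kg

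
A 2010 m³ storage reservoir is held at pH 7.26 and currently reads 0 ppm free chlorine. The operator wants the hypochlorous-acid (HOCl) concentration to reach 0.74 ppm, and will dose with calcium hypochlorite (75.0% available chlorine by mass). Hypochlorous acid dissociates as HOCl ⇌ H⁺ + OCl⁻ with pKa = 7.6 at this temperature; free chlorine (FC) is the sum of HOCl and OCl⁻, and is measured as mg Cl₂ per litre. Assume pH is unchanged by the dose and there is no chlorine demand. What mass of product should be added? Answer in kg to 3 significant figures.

Volume: 2010 m³ = 2,010,000 L.
[OCl⁻]/[HOCl] = 10^(pH − pKa) = 10^(7.26 − 7.6) = 0.4571; fraction as HOCl = 1/(1 + 0.4571) = 0.6863.
Free chlorine required for 0.74 ppm HOCl: 0.74 / 0.6863 = 1.078 ppm.
FC to add: 1.078 − 0 = 1.078 mg/L as Cl₂.
Cl₂ equivalent: 1.078 mg/L × 2,010,000 L = 2167 g.
Product at 75.0% available Cl: 2167 / 0.75 = 2890 g.

2.89 kg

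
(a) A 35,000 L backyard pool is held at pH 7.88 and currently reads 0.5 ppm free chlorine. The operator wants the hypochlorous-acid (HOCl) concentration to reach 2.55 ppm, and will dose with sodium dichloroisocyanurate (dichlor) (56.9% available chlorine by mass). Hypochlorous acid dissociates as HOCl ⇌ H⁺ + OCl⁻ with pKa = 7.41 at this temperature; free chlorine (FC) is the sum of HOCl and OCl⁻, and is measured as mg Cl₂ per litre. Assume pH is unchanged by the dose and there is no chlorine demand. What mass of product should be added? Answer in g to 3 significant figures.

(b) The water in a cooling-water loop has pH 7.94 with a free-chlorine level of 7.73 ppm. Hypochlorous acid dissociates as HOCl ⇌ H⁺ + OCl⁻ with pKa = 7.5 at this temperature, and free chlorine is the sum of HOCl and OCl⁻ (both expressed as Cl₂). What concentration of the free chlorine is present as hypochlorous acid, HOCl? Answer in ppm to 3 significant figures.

(a) 589 g; (b) 2.06 ppm

(a) [OCl⁻]/[HOCl] = 10^(pH − pKa) = 10^(7.88 − 7.41) = 2.951; fraction as HOCl = 1/(1 + 2.951) = 0.2531.
(a) Free chlorine required for 2.55 ppm HOCl: 2.55 / 0.2531 = 10.08 ppm.
(a) FC to add: 10.08 − 0.5 = 9.576 mg/L as Cl₂.
(a) Cl₂ equivalent: 9.576 mg/L × 35,000 L = 335.1 g.
(a) Product at 56.9% available Cl: 335.1 / 0.569 = 589 g.

(b) [OCl⁻]/[HOCl] = 10^(pH − pKa) = 10^(7.94 − 7.5) = 10^0.44 = 2.754.
(b) Fraction as HOCl = 1 / (1 + 2.754) = 0.2664.
(b) HOCl = 0.2664 × 7.73 ppm = 2.059 ppm.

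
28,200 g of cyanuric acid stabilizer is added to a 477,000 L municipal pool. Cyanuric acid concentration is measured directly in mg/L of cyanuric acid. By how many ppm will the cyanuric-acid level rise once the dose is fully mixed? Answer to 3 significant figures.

59.1 ppm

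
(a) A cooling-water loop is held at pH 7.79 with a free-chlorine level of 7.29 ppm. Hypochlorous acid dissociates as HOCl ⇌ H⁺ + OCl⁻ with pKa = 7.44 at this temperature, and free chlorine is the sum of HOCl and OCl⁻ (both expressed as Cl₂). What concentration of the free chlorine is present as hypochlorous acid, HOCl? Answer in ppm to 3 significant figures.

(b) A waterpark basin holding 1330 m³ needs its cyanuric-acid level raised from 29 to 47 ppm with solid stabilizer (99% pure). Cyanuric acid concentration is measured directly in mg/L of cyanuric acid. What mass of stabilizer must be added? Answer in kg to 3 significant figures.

(a) [OCl⁻]/[HOCl] = 10^(pH − pKa) = 10^(7.79 − 7.44) = 10^0.35 = 2.239.
(a) Fraction as HOCl = 1 / (1 + 2.239) = 0.3088.
(a) HOCl = 0.3088 × 7.29 ppm = 2.251 ppm.

(b) Volume: 1330 m³ = 1,330,000 L.
(b) CYA to add: (47 − 29) = 18 mg/L × 1,330,000 L = 23,940 g cyanuric acid.
(b) At 99% purity: 23,940 / 0.99 = 24,180 g product.

(a) 2.25 ppm; (b) 24.2 kg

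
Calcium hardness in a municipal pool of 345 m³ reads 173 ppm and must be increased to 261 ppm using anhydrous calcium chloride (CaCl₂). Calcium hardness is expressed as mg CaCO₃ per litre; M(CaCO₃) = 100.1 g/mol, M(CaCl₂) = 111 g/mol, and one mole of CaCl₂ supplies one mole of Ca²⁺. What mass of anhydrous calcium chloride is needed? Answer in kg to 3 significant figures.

33.7 kg

Volume: 345 m³ = 345,000 L.
Hardness to add: (261 − 173) = 88 mg/L as CaCO₃ × 345,000 L = 30,360 g as CaCO₃.
Moles of Ca²⁺ (1 mol Ca²⁺ ≡ 1 mol CaCO₃): 30,360 / 100.1 g/mol = 303.3 mol.
Mass of CaCl₂: 303.3 × 111 = 33,670 g.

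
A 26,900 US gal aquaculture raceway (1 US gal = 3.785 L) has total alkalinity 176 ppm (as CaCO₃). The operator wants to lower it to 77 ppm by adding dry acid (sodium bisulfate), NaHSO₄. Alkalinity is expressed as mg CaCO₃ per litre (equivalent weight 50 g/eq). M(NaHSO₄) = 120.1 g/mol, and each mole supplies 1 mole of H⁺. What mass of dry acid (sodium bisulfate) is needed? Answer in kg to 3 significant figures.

24.2 kg

Volume: 26,900 US gal × 3.785 L/gal = 101,816 L.
Alkalinity to neutralize: (176 − 77) = 99 mg/L as CaCO₃ × 101,816 L = 10,080 g as CaCO₃.
Equivalents of H⁺ required: 10,080 ÷ 50 g/eq = 201.6 eq = 201.6 mol NaHSO₄.
Mass of NaHSO₄: 201.6 × 120.1 = 24,210 g.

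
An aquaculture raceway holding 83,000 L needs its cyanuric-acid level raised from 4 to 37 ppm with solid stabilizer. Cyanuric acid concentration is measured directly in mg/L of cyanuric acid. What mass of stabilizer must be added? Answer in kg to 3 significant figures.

2.74 kg

CYA to add: (37 − 4) = 33 mg/L × 83,000 L = 2739 g cyanuric acid.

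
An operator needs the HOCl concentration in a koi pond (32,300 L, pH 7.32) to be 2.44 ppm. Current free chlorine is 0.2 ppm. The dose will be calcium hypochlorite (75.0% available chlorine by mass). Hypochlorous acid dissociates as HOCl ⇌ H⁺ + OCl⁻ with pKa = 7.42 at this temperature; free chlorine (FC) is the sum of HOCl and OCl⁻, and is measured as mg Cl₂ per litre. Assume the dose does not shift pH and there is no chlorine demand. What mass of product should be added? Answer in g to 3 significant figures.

[OCl⁻]/[HOCl] = 10^(pH − pKa) = 10^(7.32 − 7.42) = 0.7943; fraction as HOCl = 1/(1 + 0.7943) = 0.5573.
Free chlorine required for 2.44 ppm HOCl: 2.44 / 0.5573 = 4.378 ppm.
FC to add: 4.378 − 0.2 = 4.178 mg/L as Cl₂.
Cl₂ equivalent: 4.178 mg/L × 32,300 L = 135 g.
Product at 75.0% available Cl: 135 / 0.75 = 179.9 g.

180 g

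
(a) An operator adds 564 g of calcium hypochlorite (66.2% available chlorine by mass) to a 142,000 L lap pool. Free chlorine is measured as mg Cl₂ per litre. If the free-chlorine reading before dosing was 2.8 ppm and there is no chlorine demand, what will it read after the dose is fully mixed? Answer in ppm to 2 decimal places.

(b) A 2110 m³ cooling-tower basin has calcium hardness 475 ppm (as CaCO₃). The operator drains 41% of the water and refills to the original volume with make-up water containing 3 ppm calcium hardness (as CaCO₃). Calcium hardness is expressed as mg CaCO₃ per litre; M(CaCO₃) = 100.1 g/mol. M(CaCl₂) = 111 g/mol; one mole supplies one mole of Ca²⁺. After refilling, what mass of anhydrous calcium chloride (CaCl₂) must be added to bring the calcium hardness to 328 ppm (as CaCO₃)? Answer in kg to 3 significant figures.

(a) Available chlorine delivered: 564 g × 0.662 = 373.4 g as Cl₂.
(a) Concentration rise: 373.4 g / 142,000 L = 2.629 mg/L = 2.63 ppm.
(a) Final FC: 2.8 + 2.63 = 5.43 ppm.

(b) Volume: 2110 m³ = 2,110,000 L.
(b) After draining 41% and refilling: 475 × 0.59 + 3 × 0.41 = 281.48 ppm.
(b) Deficit to target: 328 − 281.48 = 46.52 mg/L.
(b) As CaCO₃: 46.52 mg/L × 2,110,000 L = 98,160 g; ÷ 100.1 = 980.6 mol Ca²⁺.
(b) Mass: 980.6 × 111 = 108,800 g.

(a) 5.43 ppm; (b) 109 kg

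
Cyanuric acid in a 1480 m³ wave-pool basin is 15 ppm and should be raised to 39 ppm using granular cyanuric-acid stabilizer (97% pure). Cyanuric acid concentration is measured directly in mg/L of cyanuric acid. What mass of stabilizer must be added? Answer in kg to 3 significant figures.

Volume: 1480 m³ = 1,480,000 L.
CYA to add: (39 − 15) = 24 mg/L × 1,480,000 L = 35,520 g cyanuric acid.
At 97% purity: 35,520 / 0.97 = 36,620 g product.

36.6 kg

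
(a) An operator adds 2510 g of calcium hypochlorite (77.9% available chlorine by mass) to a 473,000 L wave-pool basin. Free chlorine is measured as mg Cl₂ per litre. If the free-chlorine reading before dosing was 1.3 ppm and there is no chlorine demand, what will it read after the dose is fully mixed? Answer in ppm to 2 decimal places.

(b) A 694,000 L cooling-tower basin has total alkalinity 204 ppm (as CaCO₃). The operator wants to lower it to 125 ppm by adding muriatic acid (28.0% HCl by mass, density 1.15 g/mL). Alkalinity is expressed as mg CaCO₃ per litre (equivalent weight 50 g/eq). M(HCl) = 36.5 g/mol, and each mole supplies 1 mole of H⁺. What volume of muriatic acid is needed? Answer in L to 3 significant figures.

(a) 5.43 ppm; (b) 124 L

(a) Available chlorine delivered: 2510 g × 0.779 = 1955 g as Cl₂.
(a) Concentration rise: 1955 g / 473,000 L = 4.134 mg/L = 4.13 ppm.
(a) Final FC: 1.3 + 4.13 = 5.43 ppm.

(b) Alkalinity to neutralize: (204 − 125) = 79 mg/L as CaCO₃ × 694,000 L = 54,830 g as CaCO₃.
(b) Equivalents of H⁺ required: 54,830 ÷ 50 g/eq = 1097 eq = 1097 mol HCl.
(b) Mass of HCl: 1097 × 36.5 = 40,020 g.
(b) Mass of 28.0% solution: 40,020 / 0.28 = 142,900 g.
(b) Volume: 142,900 g ÷ 1.15 g/mL = 124,300 mL.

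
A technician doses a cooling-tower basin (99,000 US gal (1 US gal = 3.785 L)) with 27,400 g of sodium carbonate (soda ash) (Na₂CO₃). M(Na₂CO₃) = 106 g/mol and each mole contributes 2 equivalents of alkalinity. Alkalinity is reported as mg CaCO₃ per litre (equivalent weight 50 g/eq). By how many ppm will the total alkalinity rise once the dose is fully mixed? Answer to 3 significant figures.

69.0 ppm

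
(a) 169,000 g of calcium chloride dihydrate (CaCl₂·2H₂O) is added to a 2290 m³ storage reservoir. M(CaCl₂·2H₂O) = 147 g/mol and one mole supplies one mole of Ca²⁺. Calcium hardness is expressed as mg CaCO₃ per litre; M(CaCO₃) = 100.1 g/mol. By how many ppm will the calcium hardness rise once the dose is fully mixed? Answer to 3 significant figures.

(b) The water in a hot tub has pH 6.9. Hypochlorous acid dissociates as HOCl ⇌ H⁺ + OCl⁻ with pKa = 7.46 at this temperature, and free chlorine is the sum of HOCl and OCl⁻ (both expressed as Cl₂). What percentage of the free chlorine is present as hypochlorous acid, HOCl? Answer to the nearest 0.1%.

(a) Volume: 2290 m³ = 2,290,000 L.
(a) Moles of Ca²⁺: 169,000 g ÷ 147 g/mol = 1150 mol.
(a) As CaCO₃: 1150 mol × 100.1 g/mol = 115,100 g.
(a) Rise: 115,100 g / 2,290,000 L × 1000 = 50.25 mg/L.

(b) [OCl⁻]/[HOCl] = 10^(pH − pKa) = 10^(6.9 − 7.46) = 10^-0.56 = 0.2754.
(b) Fraction as HOCl = 1 / (1 + 0.2754) = 0.7841.

(a) 50.3 ppm; (b) 78.4%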